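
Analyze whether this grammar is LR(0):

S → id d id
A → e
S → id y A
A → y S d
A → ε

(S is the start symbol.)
No. Shift-reduce conflict between [A → .] and [A → . e]

Augment with S' → S and build the canonical LR(0) collection (I0 = CLOSURE({[S' → . S]}), then GOTO on every symbol after a dot until no new states appear). It has 11 states:
  I0: { [S → . id d id], [S → . id y A], [S' → . S] }  — shift
  I1: { [S' → S .] }  — accept
  I2: { [S → id . d id], [S → id . y A] }  — shift
  I3: { [S → id d . id] }  — shift
  I4: { [A → . e], [A → . y S d], [A → .], [S → id y . A] }  — shift, reduce
  I5: { [S → id y A .] }  — reduce
  I6: { [A → e .] }  — reduce
  I7: { [A → y . S d], [S → . id d id], [S → . id y A] }  — shift
  I8: { [A → y S . d] }  — shift
  I9: { [A → y S d .] }  — reduce
  I10: { [S → id d id .] }  — reduce

Conflict in state I4:
  Shift-reduce conflict between [A → .] and [A → . e]
So the grammar is NOT LR(0).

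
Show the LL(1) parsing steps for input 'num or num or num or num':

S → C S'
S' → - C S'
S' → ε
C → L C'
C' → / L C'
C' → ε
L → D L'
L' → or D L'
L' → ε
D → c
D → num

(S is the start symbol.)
Stack is shown with the top on the left.

Stack            Input                       Action
---------------------------------------------------
S $              num or num or num or num $  output S → C S'
C S' $           num or num or num or num $  output C → L C'
L C' S' $        num or num or num or num $  output L → D L'
D L' C' S' $     num or num or num or num $  output D → num
num L' C' S' $   num or num or num or num $  match 'num'
L' C' S' $       or num or num or num $      output L' → or D L'
or D L' C' S' $  or num or num or num $      match 'or'
D L' C' S' $     num or num or num $         output D → num
num L' C' S' $   num or num or num $         match 'num'
L' C' S' $       or num or num $             output L' → or D L'
or D L' C' S' $  or num or num $             match 'or'
D L' C' S' $     num or num $                output D → num
num L' C' S' $   num or num $                match 'num'
L' C' S' $       or num $                    output L' → or D L'
or D L' C' S' $  or num $                    match 'or'
D L' C' S' $     num $                       output D → num
num L' C' S' $   num $                       match 'num'
L' C' S' $       $                           output L' → ε
C' S' $          $                           output C' → ε
S' $             $                           output S' → ε
$                $                           accept

The string is accepted.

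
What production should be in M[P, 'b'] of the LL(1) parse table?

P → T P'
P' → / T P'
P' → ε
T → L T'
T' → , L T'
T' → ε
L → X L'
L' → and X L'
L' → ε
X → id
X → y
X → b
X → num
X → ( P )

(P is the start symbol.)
To find M[P, 'b'], we find productions for P where 'b' is in the predict set (PREDICT(N → α) = (FIRST(α) \ {ε}) ∪ (FOLLOW(N) if α ⇒* ε)).

Relevant sets:
  FIRST(T) = { '(', 'b', 'id', 'num', 'y' }

P → T P': PREDICT = { '(', 'b', 'id', 'num', 'y' }
  'b' is in predict set, so this production goes in M[P, 'b']

M[P, 'b'] = P → T P'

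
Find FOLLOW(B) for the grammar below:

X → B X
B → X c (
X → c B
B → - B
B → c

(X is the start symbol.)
{ $, '-', 'c' }

In X → B X: B is followed by X, add FIRST(X) \ {ε} = { '-', 'c' }
In X → c B: B is at the end, add FOLLOW(X)
In B → - B: B is at the end; this adds FOLLOW(B) to itself — nothing new

The FOLLOW sets referred to above (computed the same way, to a fixed point):
  FOLLOW(X) = { $, 'c' }

Taking the union: FOLLOW(B) = { $, '-', 'c' }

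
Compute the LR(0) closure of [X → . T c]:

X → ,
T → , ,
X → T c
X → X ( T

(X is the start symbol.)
To compute CLOSURE, for each item [A → α.Bβ] where B is a non-terminal, add [B → .γ] for all productions B → γ; repeat for the newly added items until nothing changes.

Start with: [X → . T c]
  [X → . T c] has the dot before T: add [T → . , ,]
No further items can be added.

CLOSURE = { [T → . , ,], [X → . T c] }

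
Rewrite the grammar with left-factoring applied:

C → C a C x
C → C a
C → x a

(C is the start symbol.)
C → C a C'
C' → C x
C' → ε
C → x a

Left-factoring transforms A → αβ₁ | αβ₂ into A → αA' and A' → β₁ | β₂
(α is the longest common prefix among the alternatives). Repeat until
no nonterminal has two alternatives with a common prefix.

Round 1: C has alternatives sharing prefix 'C a'. Introduce C': C → C a C'
  Add: C' → C x
  Add: C' → ε

No remaining common prefixes — done.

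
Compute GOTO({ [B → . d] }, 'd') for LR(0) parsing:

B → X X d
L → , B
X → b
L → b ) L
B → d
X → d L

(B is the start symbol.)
{ [B → d .] }

GOTO(I, 'd') = CLOSURE({ [A → αX.β] : [A → α.Xβ] ∈ I, X = 'd' })

Items with dot before 'd', with the dot advanced:
  [B → . d] → [B → d .]
Closure adds nothing (no advanced item has the dot before a non-terminal).

GOTO = { [B → d .] }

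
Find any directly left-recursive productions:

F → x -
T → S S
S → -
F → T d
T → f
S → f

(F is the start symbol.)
F → x -: starts with x
T → S S: starts with S
S → -: starts with '-'
F → T d: starts with T
T → f: starts with f
S → f: starts with f

No direct left recursion found.

Answer: No direct left recursion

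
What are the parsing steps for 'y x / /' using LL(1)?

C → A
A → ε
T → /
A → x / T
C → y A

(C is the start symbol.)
Stack is shown with the top on the left.

Stack    Input      Action
--------------------------
C $      y x / / $  output C → y A
y A $    y x / / $  match 'y'
A $      x / / $    output A → x / T
x / T $  x / / $    match 'x'
/ T $    / / $      match '/'
T $      / $        output T → /
/ $      / $        match '/'
$        $          accept

The string is accepted.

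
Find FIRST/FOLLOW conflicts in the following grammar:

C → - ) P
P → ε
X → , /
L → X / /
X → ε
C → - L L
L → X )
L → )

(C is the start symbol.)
No FIRST/FOLLOW conflicts.

Nullable non-terminals: P, X.
P has a nullable alternative but only one production, so nothing to check.

X: nullable alternative(s) X → ε; FOLLOW(X) = { ')', '/' }
  X → , /: FIRST \ {ε} = { ',' } — disjoint from FOLLOW(X)
  X → ε: FIRST \ {ε} = { } — this is the only nullable alternative, skip

C, L have no nullable alternative, so no FIRST/FOLLOW check is needed there.

No FIRST/FOLLOW conflicts found.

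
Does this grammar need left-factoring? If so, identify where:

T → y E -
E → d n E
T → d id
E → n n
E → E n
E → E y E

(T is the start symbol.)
Left-factoring is needed when two productions for the same non-terminal
share a common prefix on the right-hand side.

Productions for T:
  T → y E -
  T → d id
Productions for E:
  E → d n E
  E → n n
  E → E n
  E → E y E

Found common prefix 'E' in productions for E

Answer: Yes, E has productions with common prefix 'E'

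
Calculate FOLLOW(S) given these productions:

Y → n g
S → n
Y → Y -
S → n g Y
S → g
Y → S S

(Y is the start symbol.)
{ $, '-', 'g', 'n' }

In Y → S S: S is followed by S, add FIRST(S) \ {ε} = { 'g', 'n' }
In Y → S S: S is at the end, add FOLLOW(Y)

The FOLLOW sets referred to above (computed the same way, to a fixed point):
  FOLLOW(Y) = { $, '-', 'g', 'n' }

Taking the union: FOLLOW(S) = { $, '-', 'g', 'n' }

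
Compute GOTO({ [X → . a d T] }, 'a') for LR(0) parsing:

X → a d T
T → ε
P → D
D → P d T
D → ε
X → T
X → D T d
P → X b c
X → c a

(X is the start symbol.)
{ [X → a . d T] }

GOTO(I, 'a') = CLOSURE({ [A → αX.β] : [A → α.Xβ] ∈ I, X = 'a' })

Items with dot before 'a', with the dot advanced:
  [X → . a d T] → [X → a . d T]
Closure adds nothing (no advanced item has the dot before a non-terminal).

GOTO = { [X → a . d T] }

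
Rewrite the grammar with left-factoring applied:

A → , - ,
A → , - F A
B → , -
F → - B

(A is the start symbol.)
A → , - A'
A' → ,
A' → F A
B → , -
F → - B

Left-factoring transforms A → αβ₁ | αβ₂ into A → αA' and A' → β₁ | β₂
(α is the longest common prefix among the alternatives). Repeat until
no nonterminal has two alternatives with a common prefix.

Round 1: A has alternatives sharing prefix ', -'. Introduce A': A → , - A'
  Add: A' → ,
  Add: A' → F A

No remaining common prefixes — done.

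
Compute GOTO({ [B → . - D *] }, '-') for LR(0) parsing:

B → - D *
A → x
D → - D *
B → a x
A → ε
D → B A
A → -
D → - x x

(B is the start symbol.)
{ [B → - . D *], [B → . - D *], [B → . a x], [D → . - D *], [D → . - x x], [D → . B A] }

GOTO(I, '-') = CLOSURE({ [A → αX.β] : [A → α.Xβ] ∈ I, X = '-' })

Items with dot before '-', with the dot advanced:
  [B → . - D *] → [B → - . D *]
Closure of the advanced items:
  [B → - . D *] has the dot before D: add [D → . - D *], [D → . B A], [D → . - x x]
  [D → . B A] has the dot before B: add [B → . - D *], [B → . a x]

GOTO = { [B → - . D *], [B → . - D *], [B → . a x], [D → . - D *], [D → . - x x], [D → . B A] }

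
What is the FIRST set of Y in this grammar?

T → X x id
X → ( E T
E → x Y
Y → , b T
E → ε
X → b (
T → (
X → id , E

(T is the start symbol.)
To compute FIRST(Y), examine every production with Y on the left-hand side, reading each right-hand side left to right until a non-nullable symbol is reached.

From Y → , b T:
  - ',' is a terminal: add ',' and stop

Collecting: FIRST(Y) = { ',' }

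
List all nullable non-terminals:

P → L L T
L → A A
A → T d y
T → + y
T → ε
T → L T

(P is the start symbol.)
A non-terminal is nullable if it can derive ε (the empty string): either it has an ε-production, or it has a production whose right-hand side consists entirely of nullable non-terminals.

ε-productions: T → ε
So T is immediately nullable.
No further non-terminal can be added: every production for the remaining non-terminals contains a terminal or a non-nullable non-terminal.
Nullable = { 'T' }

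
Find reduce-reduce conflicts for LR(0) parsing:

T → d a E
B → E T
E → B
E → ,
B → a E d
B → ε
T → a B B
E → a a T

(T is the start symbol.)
Augment with T' → T and build the canonical LR(0) collection (I0 = CLOSURE({[T' → . T]}), then GOTO on every symbol after a dot until no new states appear). It has 18 states:
  I0: { [T → . a B B], [T → . d a E], [T' → . T] }  — shift
  I1: { [T' → T .] }  — accept
  I2: { [B → . E T], [B → . a E d], [B → .], [E → . ,], [E → . B], [E → . a a T], [T → a . B B] }  — shift, reduce
  I3: { [T → d . a E] }  — shift
  I4: { [B → . E T], [B → . a E d], [B → .], [E → . ,], [E → . B], [E → . a a T], [T → d a . E] }  — shift, reduce
  I5: { [E → , .] }  — reduce
  I6: { [E → B .] }  — reduce
  I7: { [B → E . T], [T → . a B B], [T → . d a E], [T → d a E .] }  — shift, reduce
  I8: { [B → . E T], [B → . a E d], [B → .], [B → a . E d], [E → . ,], [E → . B], [E → . a a T], [E → a . a T] }  — shift, reduce
  I9: { [B → E . T], [B → a E . d], [T → . a B B], [T → . d a E] }  — shift
  I10: { [B → . E T], [B → . a E d], [B → .], [B → a . E d], [E → . ,], [E → . B], [E → . a a T], [E → a . a T], [E → a a . T], [T → . a B B], [T → . d a E] }  — shift, reduce
  I11: { [E → a a T .] }  — reduce
  I12: { [B → . E T], [B → . a E d], [B → .], [B → a . E d], [E → . ,], [E → . B], [E → . a a T], [E → a . a T], [E → a a . T], [T → . a B B], [T → . d a E], [T → a . B B] }  — shift, reduce
  I13: { [B → . E T], [B → . a E d], [B → .], [E → . ,], [E → . B], [E → . a a T], [E → B .], [T → a B . B] }  — shift, 2 reduces
  I14: { [E → B .], [T → a B B .] }  — 2 reduces
  I15: { [B → E . T], [T → . a B B], [T → . d a E] }  — shift
  I16: { [B → E T .] }  — reduce
  I17: { [B → a E d .], [T → d . a E] }  — shift, reduce

I13 contains complete items [B → .], [E → B .] — reduce-reduce conflict.
I14 contains complete items [E → B .], [T → a B B .] — reduce-reduce conflict.

Answer: Yes — I13: [B → .] vs [E → B .]; I14: [E → B .] vs [T → a B B .]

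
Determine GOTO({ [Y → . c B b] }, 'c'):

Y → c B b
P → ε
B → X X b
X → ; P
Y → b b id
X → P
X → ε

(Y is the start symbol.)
GOTO(I, 'c') = CLOSURE({ [A → αX.β] : [A → α.Xβ] ∈ I, X = 'c' })

Items with dot before 'c', with the dot advanced:
  [Y → . c B b] → [Y → c . B b]
Closure of the advanced items:
  [Y → c . B b] has the dot before B: add [B → . X X b]
  [B → . X X b] has the dot before X: add [X → . ; P], [X → . P], [X → .]
  [X → . P] has the dot before P: add [P → .]

GOTO = { [B → . X X b], [P → .], [X → . ; P], [X → . P], [X → .], [Y → c . B b] }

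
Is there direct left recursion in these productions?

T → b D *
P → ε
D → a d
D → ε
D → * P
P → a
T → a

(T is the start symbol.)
No direct left recursion

Direct left recursion occurs when N → N α for some non-terminal N (the right-hand side begins with the left-hand side itself).

T → b D *: starts with b
P → ε: starts with ε
D → a d: starts with a
D → ε: starts with ε
D → * P: starts with '*'
P → a: starts with a
T → a: starts with a

No direct left recursion found.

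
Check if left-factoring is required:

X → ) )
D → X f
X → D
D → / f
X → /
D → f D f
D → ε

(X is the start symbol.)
No, left-factoring is not needed

Left-factoring is needed when two productions for the same non-terminal
share a common prefix on the right-hand side.

Productions for X:
  X → ) )
  X → D
  X → /
Productions for D:
  D → X f
  D → / f
  D → f D f
  D → ε

No common prefixes found.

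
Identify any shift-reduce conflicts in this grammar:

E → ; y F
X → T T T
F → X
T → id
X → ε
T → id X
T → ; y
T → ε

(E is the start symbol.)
A shift-reduce conflict occurs when an LR(0) state has both:
  - a complete (reduce) item [A → α .] (dot at the end), and
  - a shift item [B → β . c γ] (dot before a terminal).

Augment with E' → E and build the canonical LR(0) collection (I0 = CLOSURE({[E' → . E]}), then GOTO on every symbol after a dot until no new states appear). It has 13 states:
  I0: { [E → . ; y F], [E' → . E] }  — shift
  I1: { [E → ; . y F] }  — shift
  I2: { [E' → E .] }  — accept
  I3: { [E → ; y . F], [F → . X], [T → . ; y], [T → . id X], [T → . id], [T → .], [X → . T T T], [X → .] }  — shift, 2 reduces
  I4: { [T → ; . y] }  — shift
  I5: { [E → ; y F .] }  — reduce
  I6: { [T → . ; y], [T → . id X], [T → . id], [T → .], [X → T . T T] }  — shift, reduce
  I7: { [F → X .] }  — reduce
  I8: { [T → . ; y], [T → . id X], [T → . id], [T → .], [T → id . X], [T → id .], [X → . T T T], [X → .] }  — shift, 3 reduces
  I9: { [T → id X .] }  — reduce
  I10: { [T → . ; y], [T → . id X], [T → . id], [T → .], [X → T T . T] }  — shift, reduce
  I11: { [X → T T T .] }  — reduce
  I12: { [T → ; y .] }  — reduce

I3 contains reduce items [T → .], [X → .] and shift items [T → . ; y], [T → . id], [T → . id X] — shift-reduce conflict.
I6 contains reduce item [T → .] and shift items [T → . ; y], [T → . id], [T → . id X] — shift-reduce conflict.
I8 contains reduce items [T → .], [T → id .], [X → .] and shift items [T → . ; y], [T → . id], [T → . id X] — shift-reduce conflict.
I10 contains reduce item [T → .] and shift items [T → . ; y], [T → . id], [T → . id X] — shift-reduce conflict.

Answer: Yes — I3: [T → .] vs [T → . ; y]; I6: [T → .] vs [T → . ; y]; I8: [T → .] vs [T → . ; y]; I10: [T → .] vs [T → . ; y]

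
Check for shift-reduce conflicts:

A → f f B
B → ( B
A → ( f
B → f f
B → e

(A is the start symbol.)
A shift-reduce conflict occurs when an LR(0) state has both:
  - a complete (reduce) item [A → α .] (dot at the end), and
  - a shift item [B → β . c γ] (dot before a terminal).

Augment with A' → A and build the canonical LR(0) collection (I0 = CLOSURE({[A' → . A]}), then GOTO on every symbol after a dot until no new states appear). It has 12 states:
  I0: { [A → . ( f], [A → . f f B], [A' → . A] }  — shift
  I1: { [A → ( . f] }  — shift
  I2: { [A' → A .] }  — accept
  I3: { [A → f . f B] }  — shift
  I4: { [A → f f . B], [B → . ( B], [B → . e], [B → . f f] }  — shift
  I5: { [B → ( . B], [B → . ( B], [B → . e], [B → . f f] }  — shift
  I6: { [A → f f B .] }  — reduce
  I7: { [B → e .] }  — reduce
  I8: { [B → f . f] }  — shift
  I9: { [B → f f .] }  — reduce
  I10: { [B → ( B .] }  — reduce
  I11: { [A → ( f .] }  — reduce

No state contains both a complete item and a shift item.

Answer: No shift-reduce conflicts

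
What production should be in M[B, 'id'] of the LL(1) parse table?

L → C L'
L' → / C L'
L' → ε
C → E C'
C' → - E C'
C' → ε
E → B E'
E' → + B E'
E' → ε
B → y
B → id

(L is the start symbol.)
To find M[B, 'id'], we find productions for B where 'id' is in the predict set (PREDICT(N → α) = (FIRST(α) \ {ε}) ∪ (FOLLOW(N) if α ⇒* ε)).

B → y: PREDICT = { 'y' }
B → id: PREDICT = { 'id' }
  'id' is in predict set, so this production goes in M[B, 'id']

M[B, 'id'] = B → id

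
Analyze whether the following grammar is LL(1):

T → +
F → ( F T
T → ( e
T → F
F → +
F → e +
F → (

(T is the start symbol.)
Relevant sets:
  FIRST(F) = { '(', '+', 'e' }

For T:
  PREDICT(T → '+') = { '+' }
  PREDICT(T → '(' e) = { '(' }
  PREDICT(T → F) = { '(', '+', 'e' }
For F:
  PREDICT(F → '(' F T) = { '(' }
  PREDICT(F → '+') = { '+' }
  PREDICT(F → e '+') = { 'e' }
  PREDICT(F → '(') = { '(' }

Conflict found: Predict set conflict for T: { '+' }
The grammar is NOT LL(1).

Answer: No. Predict set conflict for T: { '+' }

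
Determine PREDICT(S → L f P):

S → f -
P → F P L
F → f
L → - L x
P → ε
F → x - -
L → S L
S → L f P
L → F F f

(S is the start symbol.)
{ '-', 'f', 'x' }

PREDICT(S → L f P) = (FIRST(RHS) \ {ε}) ∪ (FOLLOW(S) if ε ∈ FIRST(RHS), i.e. RHS ⇒* ε)
FIRST(L) = { '-', 'f', 'x' }
FIRST(L f P) = { '-', 'f', 'x' }
ε ∉ FIRST(L f P), so FOLLOW(S) is not added.
PREDICT(S → L f P) = { '-', 'f', 'x' }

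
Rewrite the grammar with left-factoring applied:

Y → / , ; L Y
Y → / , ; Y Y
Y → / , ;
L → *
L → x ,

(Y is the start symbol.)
Y → / , ; Y'
Y' → L Y
Y' → Y Y
Y' → ε
L → *
L → x ,

Left-factoring transforms A → αβ₁ | αβ₂ into A → αA' and A' → β₁ | β₂
(α is the longest common prefix among the alternatives). Repeat until
no nonterminal has two alternatives with a common prefix.

Round 1: Y has alternatives sharing prefix '/ , ;'. Introduce Y': Y → / , ; Y'
  Add: Y' → L Y
  Add: Y' → Y Y
  Add: Y' → ε

No remaining common prefixes — done.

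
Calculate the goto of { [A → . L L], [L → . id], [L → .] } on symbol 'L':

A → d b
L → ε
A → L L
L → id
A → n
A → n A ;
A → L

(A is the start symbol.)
{ [A → L . L], [L → . id], [L → .] }

GOTO(I, 'L') = CLOSURE({ [A → αX.β] : [A → α.Xβ] ∈ I, X = 'L' })

Items with dot before 'L', with the dot advanced:
  [A → . L L] → [A → L . L]
Closure of the advanced items:
  [A → L . L] has the dot before L: add [L → .], [L → . id]

GOTO = { [A → L . L], [L → . id], [L → .] }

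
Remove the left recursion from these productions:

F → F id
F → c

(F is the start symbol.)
F → c F'
F' → id F'
F' → ε

F is directly left-recursive. The standard transformation for
  A → A α₁ | ... | A α_m | β₁ | ... | β_n
is
  A  → β₁ A' | ... | β_n A'
  A' → α₁ A' | ... | α_m A' | ε

F → c becomes F → c F'
F → F id becomes F' → id F'
Add F' → ε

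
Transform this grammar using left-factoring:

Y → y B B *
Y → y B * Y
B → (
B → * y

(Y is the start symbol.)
Left-factoring transforms A → αβ₁ | αβ₂ into A → αA' and A' → β₁ | β₂
(α is the longest common prefix among the alternatives). Repeat until
no nonterminal has two alternatives with a common prefix.

Round 1: Y has alternatives sharing prefix 'y B'. Introduce Y': Y → y B Y'
  Add: Y' → B *
  Add: Y' → * Y

No remaining common prefixes — done.

Resulting grammar:
Y → y B Y'
Y' → B *
Y' → * Y
B → (
B → * y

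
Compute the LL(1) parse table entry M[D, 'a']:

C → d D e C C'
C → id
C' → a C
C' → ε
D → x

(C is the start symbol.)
To find M[D, 'a'], we find productions for D where 'a' is in the predict set (PREDICT(N → α) = (FIRST(α) \ {ε}) ∪ (FOLLOW(N) if α ⇒* ε)).

D → x: PREDICT = { 'x' }

M[D, 'a'] is empty (no production applies)

Answer: Empty (error entry)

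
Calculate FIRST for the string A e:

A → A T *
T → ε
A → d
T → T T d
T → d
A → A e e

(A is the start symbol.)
{ 'd' }

FIRST sets of the non-terminals involved (from the grammar, by fixed-point iteration):
  FIRST(A) = { 'd' }

To compute FIRST(A e), process the symbols left to right:
Symbol A is a non-terminal. Add FIRST(A) \ {ε} = { 'd' }
A is not nullable (ε ∉ FIRST(A)), so stop here.
FIRST(A e) = { 'd' }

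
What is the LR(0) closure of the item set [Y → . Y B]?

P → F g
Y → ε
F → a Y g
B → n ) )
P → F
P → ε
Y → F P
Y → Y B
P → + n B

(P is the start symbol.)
{ [F → . a Y g], [Y → . F P], [Y → . Y B], [Y → .] }

Start with: [Y → . Y B]
  [Y → . Y B] has the dot before Y: add [Y → .], [Y → . F P]
  [Y → . F P] has the dot before F: add [F → . a Y g]
No further items can be added.

CLOSURE = { [F → . a Y g], [Y → . F P], [Y → . Y B], [Y → .] }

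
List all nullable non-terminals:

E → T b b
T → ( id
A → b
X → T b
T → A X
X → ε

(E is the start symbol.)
{ 'X' }

A non-terminal is nullable if it can derive ε (the empty string): either it has an ε-production, or it has a production whose right-hand side consists entirely of nullable non-terminals.

ε-productions: X → ε
So X is immediately nullable.
No further non-terminal can be added: every production for the remaining non-terminals contains a terminal or a non-nullable non-terminal.
Nullable = { 'X' }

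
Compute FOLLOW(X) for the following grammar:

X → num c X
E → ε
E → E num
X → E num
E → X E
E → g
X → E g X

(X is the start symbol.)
To compute FOLLOW(X), find every occurrence of X on a right-hand side N → α X β: add FIRST(β) \ {ε}, and if β is empty or nullable also add FOLLOW(N). Iterate to a fixed point.

X is the start symbol, so $ ∈ FOLLOW(X).
In X → num c X: X is at the end; this adds FOLLOW(X) to itself — nothing new
In E → X E: X is followed by E, add FIRST(E) \ {ε} = { 'g', 'num' }
  E is nullable, so also add FOLLOW(E)
In X → E g X: X is at the end; this adds FOLLOW(X) to itself — nothing new

The FOLLOW sets referred to above (computed the same way, to a fixed point):
  FOLLOW(E) = { 'g', 'num' }

Taking the union: FOLLOW(X) = { $, 'g', 'num' }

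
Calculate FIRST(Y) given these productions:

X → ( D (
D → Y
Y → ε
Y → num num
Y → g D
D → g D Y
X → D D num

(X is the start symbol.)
{ 'g', 'num', ε }

From Y → ε:
  - ε-production, so ε ∈ FIRST(Y)
From Y → num num:
  - num is a terminal: add 'num' and stop
From Y → g D:
  - g is a terminal: add 'g' and stop

Collecting: FIRST(Y) = { 'g', 'num', ε }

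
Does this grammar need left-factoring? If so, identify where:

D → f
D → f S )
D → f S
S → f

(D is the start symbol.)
Left-factoring is needed when two productions for the same non-terminal
share a common prefix on the right-hand side.

Productions for D:
  D → f
  D → f S )
  D → f S

Found common prefix 'f' in productions for D

Answer: Yes, D has productions with common prefix 'f'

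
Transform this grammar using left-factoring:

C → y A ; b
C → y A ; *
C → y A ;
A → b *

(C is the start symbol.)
Left-factoring transforms A → αβ₁ | αβ₂ into A → αA' and A' → β₁ | β₂
(α is the longest common prefix among the alternatives). Repeat until
no nonterminal has two alternatives with a common prefix.

Round 1: C has alternatives sharing prefix 'y A ;'. Introduce C': C → y A ; C'
  Add: C' → b
  Add: C' → *
  Add: C' → ε

No remaining common prefixes — done.

Resulting grammar:
C → y A ; C'
C' → b
C' → *
C' → ε
A → b *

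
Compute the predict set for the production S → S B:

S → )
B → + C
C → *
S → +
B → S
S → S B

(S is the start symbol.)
PREDICT(S → S B) = (FIRST(RHS) \ {ε}) ∪ (FOLLOW(S) if ε ∈ FIRST(RHS), i.e. RHS ⇒* ε)
FIRST(S) = { ')', '+' }
FIRST(S B) = { ')', '+' }
ε ∉ FIRST(S B), so FOLLOW(S) is not added.
PREDICT(S → S B) = { ')', '+' }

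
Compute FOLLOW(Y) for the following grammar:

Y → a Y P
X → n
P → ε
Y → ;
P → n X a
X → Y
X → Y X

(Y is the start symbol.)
To compute FOLLOW(Y), find every occurrence of Y on a right-hand side N → α Y β: add FIRST(β) \ {ε}, and if β is empty or nullable also add FOLLOW(N). Iterate to a fixed point.

Y is the start symbol, so $ ∈ FOLLOW(Y).
In Y → a Y P: Y is followed by P, add FIRST(P) \ {ε} = { 'n' }
  P is nullable, so FOLLOW(Y) is also included — that is the set being defined, nothing new
In X → Y: Y is at the end, add FOLLOW(X)
In X → Y X: Y is followed by X, add FIRST(X) \ {ε} = { ';', 'a', 'n' }

The FOLLOW sets referred to above (computed the same way, to a fixed point):
  FOLLOW(X) = { 'a' }

Taking the union: FOLLOW(Y) = { $, ';', 'a', 'n' }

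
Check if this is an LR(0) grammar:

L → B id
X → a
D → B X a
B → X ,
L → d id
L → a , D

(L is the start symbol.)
No. Shift-reduce conflict between [X → a .] and [L → a . , D]

A grammar is LR(0) if no state in the canonical LR(0) collection has:
  - both a shift item (dot before a terminal) and a complete item (shift-reduce conflict), or
  - two or more complete items (reduce-reduce conflict; the accept item [L' → L .] counts as a complete item here).

Augment with L' → L and build the canonical LR(0) collection (I0 = CLOSURE({[L' → . L]}), then GOTO on every symbol after a dot until no new states appear). It has 15 states:
  I0: { [B → . X ,], [L → . B id], [L → . a , D], [L → . d id], [L' → . L], [X → . a] }  — shift
  I1: { [L → B . id] }  — shift
  I2: { [L' → L .] }  — accept
  I3: { [B → X . ,] }  — shift
  I4: { [L → a . , D], [X → a .] }  — shift, reduce
  I5: { [L → d . id] }  — shift
  I6: { [L → d id .] }  — reduce
  I7: { [B → . X ,], [D → . B X a], [L → a , . D], [X → . a] }  — shift
  I8: { [D → B . X a], [X → . a] }  — shift
  I9: { [L → a , D .] }  — reduce
  I10: { [X → a .] }  — reduce
  I11: { [D → B X . a] }  — shift
  I12: { [D → B X a .] }  — reduce
  I13: { [B → X , .] }  — reduce
  I14: { [L → B id .] }  — reduce

Conflict in state I4:
  Shift-reduce conflict between [X → a .] and [L → a . , D]
So the grammar is NOT LR(0).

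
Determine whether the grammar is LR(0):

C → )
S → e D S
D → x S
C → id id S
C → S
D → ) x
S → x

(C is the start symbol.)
Yes, the grammar is LR(0)

A grammar is LR(0) if no state in the canonical LR(0) collection has:
  - both a shift item (dot before a terminal) and a complete item (shift-reduce conflict), or
  - two or more complete items (reduce-reduce conflict; the accept item [C' → C .] counts as a complete item here).

Augment with C' → C and build the canonical LR(0) collection (I0 = CLOSURE({[C' → . C]}), then GOTO on every symbol after a dot until no new states appear). It has 15 states:
  I0: { [C → . )], [C → . S], [C → . id id S], [C' → . C], [S → . e D S], [S → . x] }  — shift
  I1: { [C → ) .] }  — reduce
  I2: { [C' → C .] }  — accept
  I3: { [C → S .] }  — reduce
  I4: { [D → . ) x], [D → . x S], [S → e . D S] }  — shift
  I5: { [C → id . id S] }  — shift
  I6: { [S → x .] }  — reduce
  I7: { [C → id id . S], [S → . e D S], [S → . x] }  — shift
  I8: { [C → id id S .] }  — reduce
  I9: { [D → ) . x] }  — shift
  I10: { [S → . e D S], [S → . x], [S → e D . S] }  — shift
  I11: { [D → x . S], [S → . e D S], [S → . x] }  — shift
  I12: { [D → x S .] }  — reduce
  I13: { [S → e D S .] }  — reduce
  I14: { [D → ) x .] }  — reduce

Every state is either a pure shift/goto state or contains exactly one complete item and nothing to shift — no conflicts. The grammar is LR(0).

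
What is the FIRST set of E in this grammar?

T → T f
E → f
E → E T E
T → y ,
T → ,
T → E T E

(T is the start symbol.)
{ 'f' }

From E → f:
  - f is a terminal: add 'f' and stop
From E → E T E:
  - E is the symbol being defined: contributes nothing new
    E is not nullable, so stop

Collecting: FIRST(E) = { 'f' }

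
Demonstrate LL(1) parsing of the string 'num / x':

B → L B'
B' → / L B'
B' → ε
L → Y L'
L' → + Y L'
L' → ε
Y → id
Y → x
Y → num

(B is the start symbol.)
Stack is shown with the top on the left.

Stack        Input      Action
------------------------------
B $          num / x $  output B → L B'
L B' $       num / x $  output L → Y L'
Y L' B' $    num / x $  output Y → num
num L' B' $  num / x $  match 'num'
L' B' $      / x $      output L' → ε
B' $         / x $      output B' → / L B'
/ L B' $     / x $      match '/'
L B' $       x $        output L → Y L'
Y L' B' $    x $        output Y → x
x L' B' $    x $        match 'x'
L' B' $      $          output L' → ε
B' $         $          output B' → ε
$            $          accept

The string is accepted.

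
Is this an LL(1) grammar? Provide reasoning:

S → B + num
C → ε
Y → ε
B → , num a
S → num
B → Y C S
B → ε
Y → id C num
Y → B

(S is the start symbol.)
No. Predict set conflict for S: { 'num' }

A grammar is LL(1) if for each non-terminal N with multiple productions, the predict sets of those productions are pairwise disjoint, where PREDICT(N → α) = (FIRST(α) \ {ε}) ∪ (FOLLOW(N) if α ⇒* ε).

Relevant sets:
  FIRST(B) = { '+', ',', 'id', 'num', ε }
  FIRST(Y) = { '+', ',', 'id', 'num', ε }
  FIRST(C) = { ε }
  FIRST(S) = { '+', ',', 'id', 'num' }
  FOLLOW(Y) = { '+', ',', 'id', 'num' }
  FOLLOW(B) = { '+', ',', 'id', 'num' }

For S:
  PREDICT(S → B '+' num) = { '+', ',', 'id', 'num' }
  PREDICT(S → num) = { 'num' }
For Y:
  PREDICT(Y → ε) = { '+', ',', 'id', 'num' }
  PREDICT(Y → id C num) = { 'id' }
  PREDICT(Y → B) = { '+', ',', 'id', 'num' }
For B:
  PREDICT(B → ',' num a) = { ',' }
  PREDICT(B → Y C S) = { '+', ',', 'id', 'num' }
  PREDICT(B → ε) = { '+', ',', 'id', 'num' }
C has a single production, so nothing to check there.

Conflict found: Predict set conflict for S: { 'num' }
The grammar is NOT LL(1).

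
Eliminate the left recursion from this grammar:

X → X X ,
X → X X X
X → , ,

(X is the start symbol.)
X is directly left-recursive. The standard transformation for
  A → A α₁ | ... | A α_m | β₁ | ... | β_n
is
  A  → β₁ A' | ... | β_n A'
  A' → α₁ A' | ... | α_m A' | ε

X → , , becomes X → , , X'
X → X X , becomes X' → X , X'
X → X X X becomes X' → X X X'
Add X' → ε

Resulting grammar:
X → , , X'
X' → X , X'
X' → X X X'
X' → ε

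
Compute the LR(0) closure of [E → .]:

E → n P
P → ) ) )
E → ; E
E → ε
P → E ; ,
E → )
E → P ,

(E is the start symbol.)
To compute CLOSURE, for each item [A → α.Bβ] where B is a non-terminal, add [B → .γ] for all productions B → γ; repeat for the newly added items until nothing changes.

Start with: [E → .]
The dot is at the end, so nothing is added.

CLOSURE = { [E → .] }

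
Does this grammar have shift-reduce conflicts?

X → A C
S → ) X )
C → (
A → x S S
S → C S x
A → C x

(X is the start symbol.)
A shift-reduce conflict occurs when an LR(0) state has both:
  - a complete (reduce) item [A → α .] (dot at the end), and
  - a shift item [B → β . c γ] (dot before a terminal).

Augment with X' → X and build the canonical LR(0) collection (I0 = CLOSURE({[X' → . X]}), then GOTO on every symbol after a dot until no new states appear). It has 16 states:
  I0: { [A → . C x], [A → . x S S], [C → . (], [X → . A C], [X' → . X] }  — shift
  I1: { [C → ( .] }  — reduce
  I2: { [C → . (], [X → A . C] }  — shift
  I3: { [A → C . x] }  — shift
  I4: { [X' → X .] }  — accept
  I5: { [A → x . S S], [C → . (], [S → . ) X )], [S → . C S x] }  — shift
  I6: { [A → . C x], [A → . x S S], [C → . (], [S → ) . X )], [X → . A C] }  — shift
  I7: { [C → . (], [S → . ) X )], [S → . C S x], [S → C . S x] }  — shift
  I8: { [A → x S . S], [C → . (], [S → . ) X )], [S → . C S x] }  — shift
  I9: { [A → x S S .] }  — reduce
  I10: { [S → C S . x] }  — shift
  I11: { [S → C S x .] }  — reduce
  I12: { [S → ) X . )] }  — shift
  I13: { [S → ) X ) .] }  — reduce
  I14: { [A → C x .] }  — reduce
  I15: { [X → A C .] }  — reduce

No state contains both a complete item and a shift item.

Answer: No shift-reduce conflicts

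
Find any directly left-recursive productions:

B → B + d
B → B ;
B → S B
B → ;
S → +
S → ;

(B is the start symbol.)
Direct left recursion occurs when N → N α for some non-terminal N (the right-hand side begins with the left-hand side itself).

B → B + d: LEFT RECURSIVE (starts with B)
B → B ;: LEFT RECURSIVE (starts with B)
B → S B: starts with S
B → ;: starts with ';'
S → +: starts with '+'
S → ;: starts with ';'

The grammar has direct left recursion on: B.

Answer: Yes, B is left-recursive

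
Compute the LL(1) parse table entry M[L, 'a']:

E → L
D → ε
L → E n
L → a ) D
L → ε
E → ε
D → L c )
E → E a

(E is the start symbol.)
To find M[L, 'a'], we find productions for L where 'a' is in the predict set (PREDICT(N → α) = (FIRST(α) \ {ε}) ∪ (FOLLOW(N) if α ⇒* ε)).

Relevant sets:
  FIRST(E) = { 'a', 'n', ε }
  FOLLOW(L) = { $, 'a', 'c', 'n' }

L → E n: PREDICT = { 'a', 'n' }
  'a' is in predict set, so this production goes in M[L, 'a']
L → a ) D: PREDICT = { 'a' }
  'a' is in predict set, so this production goes in M[L, 'a']
L → ε: PREDICT = { $, 'a', 'c', 'n' }
  'a' is in predict set, so this production goes in M[L, 'a']

M[L, 'a'] = L → E n, L → a ) D, L → ε  (a multiply-defined cell — the grammar is not LL(1))

Answer: L → E n, L → a ) D, L → ε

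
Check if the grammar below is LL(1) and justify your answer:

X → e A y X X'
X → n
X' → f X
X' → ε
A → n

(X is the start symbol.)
Relevant sets:
  FOLLOW(X') = { $, 'f' }

For X:
  PREDICT(X → e A y X X') = { 'e' }
  PREDICT(X → n) = { 'n' }
For X':
  PREDICT(X' → f X) = { 'f' }
  PREDICT(X' → ε) = { $, 'f' }
A has a single production, so nothing to check there.

Conflict found: Predict set conflict for X': { 'f' }
The grammar is NOT LL(1).

Answer: No. Predict set conflict for X': { 'f' }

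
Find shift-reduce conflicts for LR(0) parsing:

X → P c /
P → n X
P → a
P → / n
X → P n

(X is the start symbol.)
Augment with X' → X and build the canonical LR(0) collection (I0 = CLOSURE({[X' → . X]}), then GOTO on every symbol after a dot until no new states appear). It has 11 states:
  I0: { [P → . / n], [P → . a], [P → . n X], [X → . P c /], [X → . P n], [X' → . X] }  — shift
  I1: { [P → / . n] }  — shift
  I2: { [X → P . c /], [X → P . n] }  — shift
  I3: { [X' → X .] }  — accept
  I4: { [P → a .] }  — reduce
  I5: { [P → . / n], [P → . a], [P → . n X], [P → n . X], [X → . P c /], [X → . P n] }  — shift
  I6: { [P → n X .] }  — reduce
  I7: { [X → P c . /] }  — shift
  I8: { [X → P n .] }  — reduce
  I9: { [X → P c / .] }  — reduce
  I10: { [P → / n .] }  — reduce

No state contains both a complete item and a shift item.

Answer: No shift-reduce conflicts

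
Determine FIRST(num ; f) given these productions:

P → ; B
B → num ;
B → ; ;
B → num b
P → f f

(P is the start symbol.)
{ 'num' }

To compute FIRST(num ; f), process the symbols left to right:
Symbol num is a terminal. Add 'num' and stop.
FIRST(num ; f) = { 'num' }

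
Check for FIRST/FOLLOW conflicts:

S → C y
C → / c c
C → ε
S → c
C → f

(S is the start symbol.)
No FIRST/FOLLOW conflicts.

Nullable non-terminals: C.

C: nullable alternative(s) C → ε; FOLLOW(C) = { 'y' }
  C → / c c: FIRST \ {ε} = { '/' } — disjoint from FOLLOW(C)
  C → ε: FIRST \ {ε} = { } — this is the only nullable alternative, skip
  C → f: FIRST \ {ε} = { 'f' } — disjoint from FOLLOW(C)

S has no nullable alternative, so no FIRST/FOLLOW check is needed there.

No FIRST/FOLLOW conflicts found.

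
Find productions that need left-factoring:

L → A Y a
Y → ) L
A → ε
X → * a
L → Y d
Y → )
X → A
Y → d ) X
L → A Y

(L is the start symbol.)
Left-factoring is needed when two productions for the same non-terminal
share a common prefix on the right-hand side.

Productions for L:
  L → A Y a
  L → Y d
  L → A Y
Productions for Y:
  Y → ) L
  Y → )
  Y → d ) X
Productions for X:
  X → * a
  X → A

Found common prefix 'A Y' in productions for L
Found common prefix ')' in productions for Y

Answer: Yes, L has productions with common prefix 'A Y'; Y has productions with common prefix ')'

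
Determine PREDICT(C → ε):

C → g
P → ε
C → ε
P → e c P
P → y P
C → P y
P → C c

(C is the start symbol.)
PREDICT(C → ε) = (FIRST(RHS) \ {ε}) ∪ (FOLLOW(C) if ε ∈ FIRST(RHS), i.e. RHS ⇒* ε)
The right-hand side is ε (FIRST(ε) = { ε }), so the predict set is FOLLOW(C) = { $, 'c' }
PREDICT(C → ε) = { $, 'c' }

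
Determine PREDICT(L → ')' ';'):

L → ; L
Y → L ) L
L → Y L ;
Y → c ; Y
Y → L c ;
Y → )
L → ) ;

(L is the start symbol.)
{ ')' }

PREDICT(L → ')' ';') = (FIRST(RHS) \ {ε}) ∪ (FOLLOW(L) if ε ∈ FIRST(RHS), i.e. RHS ⇒* ε)
FIRST(')' ';') = { ')' }
ε ∉ FIRST(')' ';'), so FOLLOW(L) is not added.
PREDICT(L → ')' ';') = { ')' }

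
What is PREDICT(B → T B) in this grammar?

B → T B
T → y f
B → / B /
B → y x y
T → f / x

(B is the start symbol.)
{ 'f', 'y' }

PREDICT(B → T B) = (FIRST(RHS) \ {ε}) ∪ (FOLLOW(B) if ε ∈ FIRST(RHS), i.e. RHS ⇒* ε)
FIRST(T) = { 'f', 'y' }
FIRST(T B) = { 'f', 'y' }
ε ∉ FIRST(T B), so FOLLOW(B) is not added.
PREDICT(B → T B) = { 'f', 'y' }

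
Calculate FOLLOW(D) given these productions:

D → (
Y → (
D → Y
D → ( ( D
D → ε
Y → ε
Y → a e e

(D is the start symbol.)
{ $ }

D is the start symbol, so $ ∈ FOLLOW(D).
In D → ( ( D: D is at the end; this adds FOLLOW(D) to itself — nothing new

Taking the union: FOLLOW(D) = { $ }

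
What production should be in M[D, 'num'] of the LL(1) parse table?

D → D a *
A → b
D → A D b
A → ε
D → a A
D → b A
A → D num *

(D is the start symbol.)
To find M[D, 'num'], we find productions for D where 'num' is in the predict set (PREDICT(N → α) = (FIRST(α) \ {ε}) ∪ (FOLLOW(N) if α ⇒* ε)).

Relevant sets:
  FIRST(D) = { 'a', 'b' }
  FIRST(A) = { 'a', 'b', ε }

D → D a *: PREDICT = { 'a', 'b' }
D → A D b: PREDICT = { 'a', 'b' }
D → a A: PREDICT = { 'a' }
D → b A: PREDICT = { 'b' }

M[D, 'num'] is empty (no production applies)

Answer: Empty (error entry)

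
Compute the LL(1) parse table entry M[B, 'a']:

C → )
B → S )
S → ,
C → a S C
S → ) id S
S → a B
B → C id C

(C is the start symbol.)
B → S ), B → C id C

To find M[B, 'a'], we find productions for B where 'a' is in the predict set (PREDICT(N → α) = (FIRST(α) \ {ε}) ∪ (FOLLOW(N) if α ⇒* ε)).

Relevant sets:
  FIRST(S) = { ')', ',', 'a' }
  FIRST(C) = { ')', 'a' }

B → S ): PREDICT = { ')', ',', 'a' }
  'a' is in predict set, so this production goes in M[B, 'a']
B → C id C: PREDICT = { ')', 'a' }
  'a' is in predict set, so this production goes in M[B, 'a']

M[B, 'a'] = B → S ), B → C id C  (a multiply-defined cell — the grammar is not LL(1))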